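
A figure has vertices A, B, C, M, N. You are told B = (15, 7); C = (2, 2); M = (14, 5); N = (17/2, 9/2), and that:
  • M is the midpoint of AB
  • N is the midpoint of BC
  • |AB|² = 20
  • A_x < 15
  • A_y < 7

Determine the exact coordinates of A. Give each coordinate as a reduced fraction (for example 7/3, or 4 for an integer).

A = (13, 3)

1. A_x = 13  [A = 2·M−B = 2·(14, 5)−(15, 7)]
2. A_y = 3  [A = 2·M−B = 2·(14, 5)−(15, 7)]
   so A = (13, 3)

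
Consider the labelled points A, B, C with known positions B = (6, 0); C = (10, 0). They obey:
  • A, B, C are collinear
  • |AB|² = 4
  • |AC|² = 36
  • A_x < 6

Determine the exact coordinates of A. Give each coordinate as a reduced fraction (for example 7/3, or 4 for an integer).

1. A_x = 4  [[A, B, C are collinear ⇒ 4y=0] ∩ [|A−(6, 0)|²=4]]
2. A_y = 0  [[A, B, C are collinear ⇒ 4y=0] ∩ [|A−(6, 0)|²=4]]
   so A = (4, 0)

A = (4, 0)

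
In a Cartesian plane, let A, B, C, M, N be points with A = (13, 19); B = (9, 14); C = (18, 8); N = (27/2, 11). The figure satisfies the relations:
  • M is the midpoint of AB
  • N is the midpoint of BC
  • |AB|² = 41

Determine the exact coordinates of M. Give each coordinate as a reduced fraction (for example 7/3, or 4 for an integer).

1. M_x = 11  [2·M = A+B = (13, 19)+(9, 14)]
2. M_y = 33/2  [2·M = A+B = (13, 19)+(9, 14)]
   so M = (11, 33/2)

M = (11, 33/2)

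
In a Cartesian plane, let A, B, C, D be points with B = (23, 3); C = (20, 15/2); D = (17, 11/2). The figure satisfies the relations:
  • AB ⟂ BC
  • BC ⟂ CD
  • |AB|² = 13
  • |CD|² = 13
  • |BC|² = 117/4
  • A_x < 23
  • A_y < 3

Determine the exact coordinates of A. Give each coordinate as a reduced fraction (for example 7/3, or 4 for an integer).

1. A_x = 20  [[AB ⟂ BC ⇒ 3x-9/2y-111/2=0] ∩ [|A−(23, 3)|²=13]]
2. A_y = 1  [[AB ⟂ BC ⇒ 3x-9/2y-111/2=0] ∩ [|A−(23, 3)|²=13]]
   so A = (20, 1)

A = (20, 1)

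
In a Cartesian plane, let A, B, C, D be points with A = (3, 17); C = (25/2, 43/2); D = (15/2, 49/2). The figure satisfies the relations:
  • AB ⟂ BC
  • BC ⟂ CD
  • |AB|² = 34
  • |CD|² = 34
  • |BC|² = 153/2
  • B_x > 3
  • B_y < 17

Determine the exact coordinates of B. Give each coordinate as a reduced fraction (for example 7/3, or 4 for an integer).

B = (8, 14)

1. B_x = 8  [[BC ⟂ CD ⇒ 5x-3y+2=0] ∩ [|B−(3, 17)|²=34]]
2. B_y = 14  [[BC ⟂ CD ⇒ 5x-3y+2=0] ∩ [|B−(3, 17)|²=34]]
   so B = (8, 14)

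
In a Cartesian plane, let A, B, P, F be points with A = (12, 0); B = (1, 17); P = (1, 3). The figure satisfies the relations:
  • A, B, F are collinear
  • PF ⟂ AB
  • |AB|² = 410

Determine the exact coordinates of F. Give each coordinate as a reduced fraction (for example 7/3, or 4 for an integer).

F = (1514/205, 1462/205)

1. F_x = 1514/205  [[A, B, F are collinear ⇒ -17x-11y+204=0] ∩ [PF ⟂ AB ⇒ -11x+17y-40=0]]
2. F_y = 1462/205  [[A, B, F are collinear ⇒ -17x-11y+204=0] ∩ [PF ⟂ AB ⇒ -11x+17y-40=0]]
   so F = (1514/205, 1462/205)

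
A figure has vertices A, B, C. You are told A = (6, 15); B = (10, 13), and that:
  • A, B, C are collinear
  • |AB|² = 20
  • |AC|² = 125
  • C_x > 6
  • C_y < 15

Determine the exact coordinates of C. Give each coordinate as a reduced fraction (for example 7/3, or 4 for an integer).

C = (16, 10)

1. C_x = 16  [[A, B, C are collinear ⇒ 2x+4y-72=0] ∩ [|C−(6, 15)|²=125]]
2. C_y = 10  [[A, B, C are collinear ⇒ 2x+4y-72=0] ∩ [|C−(6, 15)|²=125]]
   so C = (16, 10)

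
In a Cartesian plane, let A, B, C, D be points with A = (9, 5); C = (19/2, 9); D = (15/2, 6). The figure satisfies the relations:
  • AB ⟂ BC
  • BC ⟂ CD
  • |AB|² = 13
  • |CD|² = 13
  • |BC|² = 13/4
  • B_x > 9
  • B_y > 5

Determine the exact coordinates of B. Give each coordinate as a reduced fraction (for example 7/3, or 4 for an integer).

B = (11, 8)

1. B_x = 11  [[BC ⟂ CD ⇒ 2x+3y-46=0] ∩ [|B−(9, 5)|²=13]]
2. B_y = 8  [[BC ⟂ CD ⇒ 2x+3y-46=0] ∩ [|B−(9, 5)|²=13]]
   so B = (11, 8)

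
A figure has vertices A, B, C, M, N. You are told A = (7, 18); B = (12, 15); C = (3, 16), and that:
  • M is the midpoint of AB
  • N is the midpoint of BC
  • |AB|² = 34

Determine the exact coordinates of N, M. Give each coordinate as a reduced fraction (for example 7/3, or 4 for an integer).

N = (15/2, 31/2)
M = (19/2, 33/2)

1. M_x = 19/2  [2·M = A+B = (7, 18)+(12, 15)]
2. M_y = 33/2  [2·M = A+B = (7, 18)+(12, 15)]
   so M = (19/2, 33/2)
3. N_x = 15/2  [2·N = B+C = (12, 15)+(3, 16)]
4. N_y = 31/2  [2·N = B+C = (12, 15)+(3, 16)]
   so N = (15/2, 31/2)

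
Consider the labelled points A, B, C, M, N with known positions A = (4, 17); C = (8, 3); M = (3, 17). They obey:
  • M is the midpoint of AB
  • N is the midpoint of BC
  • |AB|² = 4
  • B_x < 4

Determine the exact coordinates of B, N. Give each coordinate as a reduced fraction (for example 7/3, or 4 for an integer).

1. B_x = 2  [B = 2·M−A = 2·(3, 17)−(4, 17)]
2. B_y = 17  [B = 2·M−A = 2·(3, 17)−(4, 17)]
   so B = (2, 17)
3. N_x = 5  [2·N = B+C = (2, 17)+(8, 3)]
4. N_y = 10  [2·N = B+C = (2, 17)+(8, 3)]
   so N = (5, 10)

B = (2, 17)
N = (5, 10)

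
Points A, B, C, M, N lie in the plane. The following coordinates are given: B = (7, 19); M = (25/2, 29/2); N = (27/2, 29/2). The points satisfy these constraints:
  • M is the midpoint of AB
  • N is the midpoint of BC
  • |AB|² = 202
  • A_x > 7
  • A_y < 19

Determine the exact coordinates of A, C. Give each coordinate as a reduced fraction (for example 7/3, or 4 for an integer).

A = (18, 10)
C = (20, 10)

1. A_x = 18  [A = 2·M−B = 2·(25/2, 29/2)−(7, 19)]
2. A_y = 10  [A = 2·M−B = 2·(25/2, 29/2)−(7, 19)]
   so A = (18, 10)
3. C_x = 20  [C = 2·N−B = 2·(27/2, 29/2)−(7, 19)]
4. C_y = 10  [C = 2·N−B = 2·(27/2, 29/2)−(7, 19)]
   so C = (20, 10)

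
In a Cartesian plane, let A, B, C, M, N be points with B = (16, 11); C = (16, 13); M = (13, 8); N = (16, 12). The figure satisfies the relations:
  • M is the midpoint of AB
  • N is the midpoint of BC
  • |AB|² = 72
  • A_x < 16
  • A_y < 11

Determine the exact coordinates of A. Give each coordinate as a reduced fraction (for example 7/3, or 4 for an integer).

1. A_x = 10  [A = 2·M−B = 2·(13, 8)−(16, 11)]
2. A_y = 5  [A = 2·M−B = 2·(13, 8)−(16, 11)]
   so A = (10, 5)

A = (10, 5)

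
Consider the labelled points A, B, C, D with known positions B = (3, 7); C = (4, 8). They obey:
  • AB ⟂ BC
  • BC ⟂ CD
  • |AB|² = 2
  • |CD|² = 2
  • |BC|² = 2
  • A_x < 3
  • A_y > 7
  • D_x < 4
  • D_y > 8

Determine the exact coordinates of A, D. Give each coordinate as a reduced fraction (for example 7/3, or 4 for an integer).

A = (2, 8)
D = (3, 9)

1. A_x = 2  [[AB ⟂ BC ⇒ -1x-1y+10=0] ∩ [|A−(3, 7)|²=2]]
2. A_y = 8  [[AB ⟂ BC ⇒ -1x-1y+10=0] ∩ [|A−(3, 7)|²=2]]
   so A = (2, 8)
3. D_x = 3  [[BC ⟂ CD ⇒ 1x+1y-12=0] ∩ [|D−(4, 8)|²=2]]
4. D_y = 9  [[BC ⟂ CD ⇒ 1x+1y-12=0] ∩ [|D−(4, 8)|²=2]]
   so D = (3, 9)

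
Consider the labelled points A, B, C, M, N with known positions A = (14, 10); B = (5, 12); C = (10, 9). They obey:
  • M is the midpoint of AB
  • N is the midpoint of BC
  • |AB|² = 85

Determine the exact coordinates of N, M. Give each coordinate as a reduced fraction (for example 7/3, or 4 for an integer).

N = (15/2, 21/2)
M = (19/2, 11)

1. M_x = 19/2  [2·M = A+B = (14, 10)+(5, 12)]
2. M_y = 11  [2·M = A+B = (14, 10)+(5, 12)]
   so M = (19/2, 11)
3. N_x = 15/2  [2·N = B+C = (5, 12)+(10, 9)]
4. N_y = 21/2  [2·N = B+C = (5, 12)+(10, 9)]
   so N = (15/2, 21/2)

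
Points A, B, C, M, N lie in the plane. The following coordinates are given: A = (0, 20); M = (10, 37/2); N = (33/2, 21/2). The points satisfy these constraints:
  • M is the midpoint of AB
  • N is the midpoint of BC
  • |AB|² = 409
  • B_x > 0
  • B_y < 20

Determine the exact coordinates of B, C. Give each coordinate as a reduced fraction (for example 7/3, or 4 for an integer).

B = (20, 17)
C = (13, 4)

1. B_x = 20  [B = 2·M−A = 2·(10, 37/2)−(0, 20)]
2. B_y = 17  [B = 2·M−A = 2·(10, 37/2)−(0, 20)]
   so B = (20, 17)
3. C_x = 13  [C = 2·N−B = 2·(33/2, 21/2)−(20, 17)]
4. C_y = 4  [C = 2·N−B = 2·(33/2, 21/2)−(20, 17)]
   so C = (13, 4)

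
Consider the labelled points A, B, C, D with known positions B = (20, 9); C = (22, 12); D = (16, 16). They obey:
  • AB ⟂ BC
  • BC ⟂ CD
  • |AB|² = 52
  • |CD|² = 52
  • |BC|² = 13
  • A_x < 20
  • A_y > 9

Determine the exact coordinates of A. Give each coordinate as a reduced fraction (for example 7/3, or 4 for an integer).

A = (14, 13)

1. A_x = 14  [[AB ⟂ BC ⇒ -2x-3y+67=0] ∩ [|A−(20, 9)|²=52]]
2. A_y = 13  [[AB ⟂ BC ⇒ -2x-3y+67=0] ∩ [|A−(20, 9)|²=52]]
   so A = (14, 13)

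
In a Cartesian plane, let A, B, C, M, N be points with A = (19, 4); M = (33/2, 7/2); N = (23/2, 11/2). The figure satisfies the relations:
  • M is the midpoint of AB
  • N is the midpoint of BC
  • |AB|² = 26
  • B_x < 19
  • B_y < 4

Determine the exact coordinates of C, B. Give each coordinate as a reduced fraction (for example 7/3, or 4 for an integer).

1. B_x = 14  [B = 2·M−A = 2·(33/2, 7/2)−(19, 4)]
2. B_y = 3  [B = 2·M−A = 2·(33/2, 7/2)−(19, 4)]
   so B = (14, 3)
3. C_x = 9  [C = 2·N−B = 2·(23/2, 11/2)−(14, 3)]
4. C_y = 8  [C = 2·N−B = 2·(23/2, 11/2)−(14, 3)]
   so C = (9, 8)

C = (9, 8)
B = (14, 3)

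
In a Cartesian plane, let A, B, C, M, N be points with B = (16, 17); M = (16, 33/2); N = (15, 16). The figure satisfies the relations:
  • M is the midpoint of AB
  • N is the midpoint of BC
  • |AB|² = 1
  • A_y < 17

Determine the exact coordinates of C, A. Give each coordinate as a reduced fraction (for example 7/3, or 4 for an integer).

C = (14, 15)
A = (16, 16)

1. A_x = 16  [A = 2·M−B = 2·(16, 33/2)−(16, 17)]
2. A_y = 16  [A = 2·M−B = 2·(16, 33/2)−(16, 17)]
   so A = (16, 16)
3. C_x = 14  [C = 2·N−B = 2·(15, 16)−(16, 17)]
4. C_y = 15  [C = 2·N−B = 2·(15, 16)−(16, 17)]
   so C = (14, 15)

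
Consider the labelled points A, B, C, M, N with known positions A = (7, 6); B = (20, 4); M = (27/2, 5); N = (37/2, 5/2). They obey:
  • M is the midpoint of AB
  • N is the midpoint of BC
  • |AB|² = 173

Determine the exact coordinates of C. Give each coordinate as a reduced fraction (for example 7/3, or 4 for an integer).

1. C_x = 17  [C = 2·N−B = 2·(37/2, 5/2)−(20, 4)]
2. C_y = 1  [C = 2·N−B = 2·(37/2, 5/2)−(20, 4)]
   so C = (17, 1)

C = (17, 1)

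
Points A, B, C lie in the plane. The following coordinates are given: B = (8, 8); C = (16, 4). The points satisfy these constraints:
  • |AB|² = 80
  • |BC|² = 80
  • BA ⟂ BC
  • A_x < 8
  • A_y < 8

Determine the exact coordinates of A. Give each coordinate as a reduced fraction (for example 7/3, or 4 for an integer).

1. A_x = 4  [[BA ⟂ BC ⇒ 8x-4y-32=0] ∩ [|A−(8, 8)|²=80]]
2. A_y = 0  [[BA ⟂ BC ⇒ 8x-4y-32=0] ∩ [|A−(8, 8)|²=80]]
   so A = (4, 0)

A = (4, 0)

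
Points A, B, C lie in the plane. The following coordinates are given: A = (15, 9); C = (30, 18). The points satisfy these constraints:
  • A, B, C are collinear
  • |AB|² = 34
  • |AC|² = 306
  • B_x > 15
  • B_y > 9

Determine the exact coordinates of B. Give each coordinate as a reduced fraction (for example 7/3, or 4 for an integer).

B = (20, 12)

1. B_x = 20  [[A, B, C are collinear ⇒ 9x-15y=0] ∩ [|B−(15, 9)|²=34]]
2. B_y = 12  [[A, B, C are collinear ⇒ 9x-15y=0] ∩ [|B−(15, 9)|²=34]]
   so B = (20, 12)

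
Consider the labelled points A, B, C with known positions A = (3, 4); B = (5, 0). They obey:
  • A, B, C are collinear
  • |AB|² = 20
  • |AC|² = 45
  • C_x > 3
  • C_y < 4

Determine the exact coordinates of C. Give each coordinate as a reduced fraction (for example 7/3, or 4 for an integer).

1. C_x = 6  [[A, B, C are collinear ⇒ 4x+2y-20=0] ∩ [|C−(3, 4)|²=45]]
2. C_y = -2  [[A, B, C are collinear ⇒ 4x+2y-20=0] ∩ [|C−(3, 4)|²=45]]
   so C = (6, -2)

C = (6, -2)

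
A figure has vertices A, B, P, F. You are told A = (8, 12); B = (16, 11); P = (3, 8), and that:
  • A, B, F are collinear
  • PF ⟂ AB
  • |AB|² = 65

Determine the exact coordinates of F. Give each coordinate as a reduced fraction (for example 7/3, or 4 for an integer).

1. F_x = 232/65  [[A, B, F are collinear ⇒ 1x+8y-104=0] ∩ [PF ⟂ AB ⇒ 8x-1y-16=0]]
2. F_y = 816/65  [[A, B, F are collinear ⇒ 1x+8y-104=0] ∩ [PF ⟂ AB ⇒ 8x-1y-16=0]]
   so F = (232/65, 816/65)

F = (232/65, 816/65)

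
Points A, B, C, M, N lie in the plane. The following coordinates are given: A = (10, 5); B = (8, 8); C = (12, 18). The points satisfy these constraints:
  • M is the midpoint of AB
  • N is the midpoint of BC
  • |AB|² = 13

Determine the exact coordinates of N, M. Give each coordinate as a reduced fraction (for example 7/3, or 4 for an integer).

N = (10, 13)
M = (9, 13/2)

1. M_x = 9  [2·M = A+B = (10, 5)+(8, 8)]
2. M_y = 13/2  [2·M = A+B = (10, 5)+(8, 8)]
   so M = (9, 13/2)
3. N_x = 10  [2·N = B+C = (8, 8)+(12, 18)]
4. N_y = 13  [2·N = B+C = (8, 8)+(12, 18)]
   so N = (10, 13)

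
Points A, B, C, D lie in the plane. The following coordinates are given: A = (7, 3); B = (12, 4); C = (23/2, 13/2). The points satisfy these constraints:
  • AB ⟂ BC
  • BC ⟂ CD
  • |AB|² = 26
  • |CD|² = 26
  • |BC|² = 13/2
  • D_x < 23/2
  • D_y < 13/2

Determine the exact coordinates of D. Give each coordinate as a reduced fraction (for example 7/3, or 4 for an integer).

D = (13/2, 11/2)

1. D_x = 13/2  [[BC ⟂ CD ⇒ -1/2x+5/2y-21/2=0] ∩ [|D−(23/2, 13/2)|²=26]]
2. D_y = 11/2  [[BC ⟂ CD ⇒ -1/2x+5/2y-21/2=0] ∩ [|D−(23/2, 13/2)|²=26]]
   so D = (13/2, 11/2)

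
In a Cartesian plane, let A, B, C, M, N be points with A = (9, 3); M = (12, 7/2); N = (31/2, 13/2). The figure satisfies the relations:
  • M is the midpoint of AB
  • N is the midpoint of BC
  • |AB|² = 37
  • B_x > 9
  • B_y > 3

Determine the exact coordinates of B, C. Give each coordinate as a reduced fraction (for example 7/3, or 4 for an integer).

1. B_x = 15  [B = 2·M−A = 2·(12, 7/2)−(9, 3)]
2. B_y = 4  [B = 2·M−A = 2·(12, 7/2)−(9, 3)]
   so B = (15, 4)
3. C_x = 16  [C = 2·N−B = 2·(31/2, 13/2)−(15, 4)]
4. C_y = 9  [C = 2·N−B = 2·(31/2, 13/2)−(15, 4)]
   so C = (16, 9)

B = (15, 4)
C = (16, 9)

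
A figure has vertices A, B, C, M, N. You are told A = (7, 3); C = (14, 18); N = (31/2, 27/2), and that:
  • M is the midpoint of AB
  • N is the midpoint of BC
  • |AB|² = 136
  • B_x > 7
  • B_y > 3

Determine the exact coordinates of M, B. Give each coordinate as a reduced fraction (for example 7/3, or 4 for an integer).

M = (12, 6)
B = (17, 9)

1. B_x = 17  [B = 2·N−C = 2·(31/2, 27/2)−(14, 18)]
2. B_y = 9  [B = 2·N−C = 2·(31/2, 27/2)−(14, 18)]
   so B = (17, 9)
3. M_x = 12  [2·M = A+B = (7, 3)+(17, 9)]
4. M_y = 6  [2·M = A+B = (7, 3)+(17, 9)]
   so M = (12, 6)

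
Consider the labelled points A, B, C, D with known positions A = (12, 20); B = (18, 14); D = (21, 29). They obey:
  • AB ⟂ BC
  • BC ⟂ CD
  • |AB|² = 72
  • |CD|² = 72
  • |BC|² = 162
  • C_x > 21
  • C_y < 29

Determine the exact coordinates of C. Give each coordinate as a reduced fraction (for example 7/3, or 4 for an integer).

C = (27, 23)

1. C_x = 27  [[AB ⟂ BC ⇒ 6x-6y-24=0] ∩ [|C−(21, 29)|²=72]]
2. C_y = 23  [[AB ⟂ BC ⇒ 6x-6y-24=0] ∩ [|C−(21, 29)|²=72]]
   so C = (27, 23)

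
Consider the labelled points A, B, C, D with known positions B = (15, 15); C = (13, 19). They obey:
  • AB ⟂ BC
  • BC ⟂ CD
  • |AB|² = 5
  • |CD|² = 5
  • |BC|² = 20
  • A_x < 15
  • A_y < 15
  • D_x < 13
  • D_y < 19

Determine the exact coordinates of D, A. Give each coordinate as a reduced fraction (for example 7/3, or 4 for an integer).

1. D_x = 11  [[BC ⟂ CD ⇒ -2x+4y-50=0] ∩ [|D−(13, 19)|²=5]]
2. D_y = 18  [[BC ⟂ CD ⇒ -2x+4y-50=0] ∩ [|D−(13, 19)|²=5]]
   so D = (11, 18)
3. A_x = 13  [[AB ⟂ BC ⇒ 2x-4y+30=0] ∩ [|A−(15, 15)|²=5]]
4. A_y = 14  [[AB ⟂ BC ⇒ 2x-4y+30=0] ∩ [|A−(15, 15)|²=5]]
   so A = (13, 14)

D = (11, 18)
A = (13, 14)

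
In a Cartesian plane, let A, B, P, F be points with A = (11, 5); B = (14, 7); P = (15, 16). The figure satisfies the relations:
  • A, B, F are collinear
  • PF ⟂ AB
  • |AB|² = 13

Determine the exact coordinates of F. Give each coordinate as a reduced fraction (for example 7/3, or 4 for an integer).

1. F_x = 245/13  [[A, B, F are collinear ⇒ -2x+3y+7=0] ∩ [PF ⟂ AB ⇒ 3x+2y-77=0]]
2. F_y = 133/13  [[A, B, F are collinear ⇒ -2x+3y+7=0] ∩ [PF ⟂ AB ⇒ 3x+2y-77=0]]
   so F = (245/13, 133/13)

F = (245/13, 133/13)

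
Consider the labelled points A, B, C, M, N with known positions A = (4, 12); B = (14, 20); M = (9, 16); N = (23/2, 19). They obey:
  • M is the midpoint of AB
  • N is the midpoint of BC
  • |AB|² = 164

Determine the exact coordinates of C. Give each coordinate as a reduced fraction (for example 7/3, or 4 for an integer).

C = (9, 18)

1. C_x = 9  [C = 2·N−B = 2·(23/2, 19)−(14, 20)]
2. C_y = 18  [C = 2·N−B = 2·(23/2, 19)−(14, 20)]
   so C = (9, 18)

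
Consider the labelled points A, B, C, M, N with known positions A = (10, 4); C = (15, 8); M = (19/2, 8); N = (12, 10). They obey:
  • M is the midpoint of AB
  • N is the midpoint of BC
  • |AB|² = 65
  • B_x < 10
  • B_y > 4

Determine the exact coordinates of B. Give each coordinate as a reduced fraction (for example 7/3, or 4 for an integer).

B = (9, 12)

1. B_x = 9  [B = 2·M−A = 2·(19/2, 8)−(10, 4)]
2. B_y = 12  [B = 2·M−A = 2·(19/2, 8)−(10, 4)]
   so B = (9, 12)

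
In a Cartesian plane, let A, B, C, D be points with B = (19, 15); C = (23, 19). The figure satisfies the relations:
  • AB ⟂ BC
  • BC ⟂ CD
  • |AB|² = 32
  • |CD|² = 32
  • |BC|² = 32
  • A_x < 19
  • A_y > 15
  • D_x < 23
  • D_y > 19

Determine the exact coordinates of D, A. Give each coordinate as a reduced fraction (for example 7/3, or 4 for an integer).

1. D_x = 19  [[BC ⟂ CD ⇒ 4x+4y-168=0] ∩ [|D−(23, 19)|²=32]]
2. D_y = 23  [[BC ⟂ CD ⇒ 4x+4y-168=0] ∩ [|D−(23, 19)|²=32]]
   so D = (19, 23)
3. A_x = 15  [[AB ⟂ BC ⇒ -4x-4y+136=0] ∩ [|A−(19, 15)|²=32]]
4. A_y = 19  [[AB ⟂ BC ⇒ -4x-4y+136=0] ∩ [|A−(19, 15)|²=32]]
   so A = (15, 19)

D = (19, 23)
A = (15, 19)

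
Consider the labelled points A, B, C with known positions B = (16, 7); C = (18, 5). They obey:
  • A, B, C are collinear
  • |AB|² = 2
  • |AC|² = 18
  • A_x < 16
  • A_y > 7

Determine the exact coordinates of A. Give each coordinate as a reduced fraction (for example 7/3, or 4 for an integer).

1. A_x = 15  [[A, B, C are collinear ⇒ 2x+2y-46=0] ∩ [|A−(16, 7)|²=2]]
2. A_y = 8  [[A, B, C are collinear ⇒ 2x+2y-46=0] ∩ [|A−(16, 7)|²=2]]
   so A = (15, 8)

A = (15, 8)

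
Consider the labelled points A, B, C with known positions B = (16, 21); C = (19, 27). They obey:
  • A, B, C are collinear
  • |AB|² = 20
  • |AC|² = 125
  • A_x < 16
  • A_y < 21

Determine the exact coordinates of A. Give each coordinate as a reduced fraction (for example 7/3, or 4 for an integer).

1. A_x = 14  [[A, B, C are collinear ⇒ -6x+3y+33=0] ∩ [|A−(16, 21)|²=20]]
2. A_y = 17  [[A, B, C are collinear ⇒ -6x+3y+33=0] ∩ [|A−(16, 21)|²=20]]
   so A = (14, 17)

A = (14, 17)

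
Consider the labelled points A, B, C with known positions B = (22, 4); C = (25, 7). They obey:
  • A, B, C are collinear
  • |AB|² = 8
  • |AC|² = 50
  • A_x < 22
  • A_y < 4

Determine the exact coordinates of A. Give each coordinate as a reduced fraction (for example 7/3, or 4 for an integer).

1. A_x = 20  [[A, B, C are collinear ⇒ -3x+3y+54=0] ∩ [|A−(22, 4)|²=8]]
2. A_y = 2  [[A, B, C are collinear ⇒ -3x+3y+54=0] ∩ [|A−(22, 4)|²=8]]
   so A = (20, 2)

A = (20, 2)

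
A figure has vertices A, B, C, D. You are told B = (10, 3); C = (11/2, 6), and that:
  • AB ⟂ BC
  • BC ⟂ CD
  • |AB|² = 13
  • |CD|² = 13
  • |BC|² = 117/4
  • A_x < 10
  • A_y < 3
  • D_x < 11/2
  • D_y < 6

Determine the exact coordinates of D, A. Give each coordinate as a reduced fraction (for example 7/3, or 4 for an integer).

D = (7/2, 3)
A = (8, 0)

1. D_x = 7/2  [[BC ⟂ CD ⇒ -9/2x+3y+27/4=0] ∩ [|D−(11/2, 6)|²=13]]
2. D_y = 3  [[BC ⟂ CD ⇒ -9/2x+3y+27/4=0] ∩ [|D−(11/2, 6)|²=13]]
   so D = (7/2, 3)
3. A_x = 8  [[AB ⟂ BC ⇒ 9/2x-3y-36=0] ∩ [|A−(10, 3)|²=13]]
4. A_y = 0  [[AB ⟂ BC ⇒ 9/2x-3y-36=0] ∩ [|A−(10, 3)|²=13]]
   so A = (8, 0)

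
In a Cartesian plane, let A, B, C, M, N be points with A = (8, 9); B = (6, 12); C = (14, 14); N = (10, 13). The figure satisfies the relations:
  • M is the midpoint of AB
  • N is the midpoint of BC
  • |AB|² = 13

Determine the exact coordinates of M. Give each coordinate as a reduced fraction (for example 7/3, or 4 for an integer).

M = (7, 21/2)

1. M_x = 7  [2·M = A+B = (8, 9)+(6, 12)]
2. M_y = 21/2  [2·M = A+B = (8, 9)+(6, 12)]
   so M = (7, 21/2)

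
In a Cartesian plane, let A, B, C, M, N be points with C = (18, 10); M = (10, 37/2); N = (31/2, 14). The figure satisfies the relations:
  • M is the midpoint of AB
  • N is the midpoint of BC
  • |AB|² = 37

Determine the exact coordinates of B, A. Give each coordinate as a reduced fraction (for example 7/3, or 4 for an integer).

B = (13, 18)
A = (7, 19)

1. B_x = 13  [B = 2·N−C = 2·(31/2, 14)−(18, 10)]
2. B_y = 18  [B = 2·N−C = 2·(31/2, 14)−(18, 10)]
   so B = (13, 18)
3. A_x = 7  [A = 2·M−B = 2·(10, 37/2)−(13, 18)]
4. A_y = 19  [A = 2·M−B = 2·(10, 37/2)−(13, 18)]
   so A = (7, 19)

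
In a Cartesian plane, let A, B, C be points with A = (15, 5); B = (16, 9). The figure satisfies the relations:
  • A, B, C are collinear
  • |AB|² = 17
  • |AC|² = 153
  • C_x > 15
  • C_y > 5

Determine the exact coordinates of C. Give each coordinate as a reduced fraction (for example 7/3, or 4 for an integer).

1. C_x = 18  [[A, B, C are collinear ⇒ -4x+1y+55=0] ∩ [|C−(15, 5)|²=153]]
2. C_y = 17  [[A, B, C are collinear ⇒ -4x+1y+55=0] ∩ [|C−(15, 5)|²=153]]
   so C = (18, 17)

C = (18, 17)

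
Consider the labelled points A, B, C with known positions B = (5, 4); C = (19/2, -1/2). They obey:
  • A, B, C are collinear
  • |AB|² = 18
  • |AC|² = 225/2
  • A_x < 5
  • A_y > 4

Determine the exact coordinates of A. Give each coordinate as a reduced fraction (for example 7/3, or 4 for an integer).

A = (2, 7)

1. A_x = 2  [[A, B, C are collinear ⇒ 9/2x+9/2y-81/2=0] ∩ [|A−(5, 4)|²=18]]
2. A_y = 7  [[A, B, C are collinear ⇒ 9/2x+9/2y-81/2=0] ∩ [|A−(5, 4)|²=18]]
   so A = (2, 7)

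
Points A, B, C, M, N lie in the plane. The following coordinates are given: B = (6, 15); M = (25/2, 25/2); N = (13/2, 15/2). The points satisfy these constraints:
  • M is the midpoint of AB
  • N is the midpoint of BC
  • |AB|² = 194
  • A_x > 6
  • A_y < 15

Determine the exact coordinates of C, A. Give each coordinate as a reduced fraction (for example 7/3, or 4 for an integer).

C = (7, 0)
A = (19, 10)

1. A_x = 19  [A = 2·M−B = 2·(25/2, 25/2)−(6, 15)]
2. A_y = 10  [A = 2·M−B = 2·(25/2, 25/2)−(6, 15)]
   so A = (19, 10)
3. C_x = 7  [C = 2·N−B = 2·(13/2, 15/2)−(6, 15)]
4. C_y = 0  [C = 2·N−B = 2·(13/2, 15/2)−(6, 15)]
   so C = (7, 0)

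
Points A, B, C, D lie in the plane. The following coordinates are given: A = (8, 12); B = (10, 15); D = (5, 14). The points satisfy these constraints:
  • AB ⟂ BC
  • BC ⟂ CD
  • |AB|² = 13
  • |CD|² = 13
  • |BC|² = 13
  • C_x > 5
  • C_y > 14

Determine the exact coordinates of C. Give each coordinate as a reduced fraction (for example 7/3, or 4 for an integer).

1. C_x = 7  [[AB ⟂ BC ⇒ 2x+3y-65=0] ∩ [|C−(5, 14)|²=13]]
2. C_y = 17  [[AB ⟂ BC ⇒ 2x+3y-65=0] ∩ [|C−(5, 14)|²=13]]
   so C = (7, 17)

C = (7, 17)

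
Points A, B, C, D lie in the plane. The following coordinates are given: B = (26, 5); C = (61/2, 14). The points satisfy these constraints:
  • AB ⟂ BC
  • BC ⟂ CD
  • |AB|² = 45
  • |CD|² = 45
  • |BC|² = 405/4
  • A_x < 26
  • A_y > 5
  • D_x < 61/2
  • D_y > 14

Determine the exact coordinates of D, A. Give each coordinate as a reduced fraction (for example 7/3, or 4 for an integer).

1. D_x = 49/2  [[BC ⟂ CD ⇒ 9/2x+9y-1053/4=0] ∩ [|D−(61/2, 14)|²=45]]
2. D_y = 17  [[BC ⟂ CD ⇒ 9/2x+9y-1053/4=0] ∩ [|D−(61/2, 14)|²=45]]
   so D = (49/2, 17)
3. A_x = 20  [[AB ⟂ BC ⇒ -9/2x-9y+162=0] ∩ [|A−(26, 5)|²=45]]
4. A_y = 8  [[AB ⟂ BC ⇒ -9/2x-9y+162=0] ∩ [|A−(26, 5)|²=45]]
   so A = (20, 8)

D = (49/2, 17)
A = (20, 8)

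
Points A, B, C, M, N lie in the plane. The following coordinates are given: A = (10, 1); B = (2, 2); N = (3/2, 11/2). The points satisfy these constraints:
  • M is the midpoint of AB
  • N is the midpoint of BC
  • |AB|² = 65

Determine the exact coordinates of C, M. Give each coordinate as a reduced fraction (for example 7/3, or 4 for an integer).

C = (1, 9)
M = (6, 3/2)

1. M_x = 6  [2·M = A+B = (10, 1)+(2, 2)]
2. M_y = 3/2  [2·M = A+B = (10, 1)+(2, 2)]
   so M = (6, 3/2)
3. C_x = 1  [C = 2·N−B = 2·(3/2, 11/2)−(2, 2)]
4. C_y = 9  [C = 2·N−B = 2·(3/2, 11/2)−(2, 2)]
   so C = (1, 9)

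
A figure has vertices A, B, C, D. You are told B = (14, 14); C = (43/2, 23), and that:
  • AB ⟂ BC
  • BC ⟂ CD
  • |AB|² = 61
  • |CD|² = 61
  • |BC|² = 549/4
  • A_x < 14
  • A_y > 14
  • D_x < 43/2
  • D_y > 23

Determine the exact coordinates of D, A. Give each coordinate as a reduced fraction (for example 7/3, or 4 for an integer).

1. D_x = 31/2  [[BC ⟂ CD ⇒ 15/2x+9y-1473/4=0] ∩ [|D−(43/2, 23)|²=61]]
2. D_y = 28  [[BC ⟂ CD ⇒ 15/2x+9y-1473/4=0] ∩ [|D−(43/2, 23)|²=61]]
   so D = (31/2, 28)
3. A_x = 8  [[AB ⟂ BC ⇒ -15/2x-9y+231=0] ∩ [|A−(14, 14)|²=61]]
4. A_y = 19  [[AB ⟂ BC ⇒ -15/2x-9y+231=0] ∩ [|A−(14, 14)|²=61]]
   so A = (8, 19)

D = (31/2, 28)
A = (8, 19)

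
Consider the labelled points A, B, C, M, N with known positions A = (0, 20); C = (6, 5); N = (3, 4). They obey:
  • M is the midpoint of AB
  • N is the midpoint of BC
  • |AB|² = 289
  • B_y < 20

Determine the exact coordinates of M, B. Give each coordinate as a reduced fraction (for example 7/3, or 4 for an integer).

M = (0, 23/2)
B = (0, 3)

1. B_x = 0  [B = 2·N−C = 2·(3, 4)−(6, 5)]
2. B_y = 3  [B = 2·N−C = 2·(3, 4)−(6, 5)]
   so B = (0, 3)
3. M_x = 0  [2·M = A+B = (0, 20)+(0, 3)]
4. M_y = 23/2  [2·M = A+B = (0, 20)+(0, 3)]
   so M = (0, 23/2)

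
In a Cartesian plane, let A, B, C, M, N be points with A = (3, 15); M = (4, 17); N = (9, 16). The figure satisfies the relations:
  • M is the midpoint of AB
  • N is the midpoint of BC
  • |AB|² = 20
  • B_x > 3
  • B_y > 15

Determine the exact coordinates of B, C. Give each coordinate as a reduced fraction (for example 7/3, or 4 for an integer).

1. B_x = 5  [B = 2·M−A = 2·(4, 17)−(3, 15)]
2. B_y = 19  [B = 2·M−A = 2·(4, 17)−(3, 15)]
   so B = (5, 19)
3. C_x = 13  [C = 2·N−B = 2·(9, 16)−(5, 19)]
4. C_y = 13  [C = 2·N−B = 2·(9, 16)−(5, 19)]
   so C = (13, 13)

B = (5, 19)
C = (13, 13)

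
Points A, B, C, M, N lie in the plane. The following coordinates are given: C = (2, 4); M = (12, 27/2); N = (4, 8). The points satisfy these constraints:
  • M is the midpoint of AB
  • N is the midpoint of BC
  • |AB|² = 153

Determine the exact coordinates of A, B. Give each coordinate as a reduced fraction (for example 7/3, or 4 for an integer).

1. B_x = 6  [B = 2·N−C = 2·(4, 8)−(2, 4)]
2. B_y = 12  [B = 2·N−C = 2·(4, 8)−(2, 4)]
   so B = (6, 12)
3. A_x = 18  [A = 2·M−B = 2·(12, 27/2)−(6, 12)]
4. A_y = 15  [A = 2·M−B = 2·(12, 27/2)−(6, 12)]
   so A = (18, 15)

A = (18, 15)
B = (6, 12)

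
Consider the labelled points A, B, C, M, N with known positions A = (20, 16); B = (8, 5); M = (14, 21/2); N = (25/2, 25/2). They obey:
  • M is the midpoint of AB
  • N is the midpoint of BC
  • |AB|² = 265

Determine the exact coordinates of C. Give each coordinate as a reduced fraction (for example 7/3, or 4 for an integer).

C = (17, 20)

1. C_x = 17  [C = 2·N−B = 2·(25/2, 25/2)−(8, 5)]
2. C_y = 20  [C = 2·N−B = 2·(25/2, 25/2)−(8, 5)]
   so C = (17, 20)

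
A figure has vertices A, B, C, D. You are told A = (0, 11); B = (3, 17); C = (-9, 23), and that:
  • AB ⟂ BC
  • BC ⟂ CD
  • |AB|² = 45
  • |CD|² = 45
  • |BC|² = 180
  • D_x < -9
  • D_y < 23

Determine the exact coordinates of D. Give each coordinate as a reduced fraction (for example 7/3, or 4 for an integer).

D = (-12, 17)

1. D_x = -12  [[BC ⟂ CD ⇒ -12x+6y-246=0] ∩ [|D−(-9, 23)|²=45]]
2. D_y = 17  [[BC ⟂ CD ⇒ -12x+6y-246=0] ∩ [|D−(-9, 23)|²=45]]
   so D = (-12, 17)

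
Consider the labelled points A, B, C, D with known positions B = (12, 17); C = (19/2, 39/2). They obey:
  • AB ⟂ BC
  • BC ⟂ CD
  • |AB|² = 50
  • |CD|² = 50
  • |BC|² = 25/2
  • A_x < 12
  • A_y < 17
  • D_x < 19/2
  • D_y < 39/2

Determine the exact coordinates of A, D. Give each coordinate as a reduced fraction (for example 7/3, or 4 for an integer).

1. A_x = 7  [[AB ⟂ BC ⇒ 5/2x-5/2y+25/2=0] ∩ [|A−(12, 17)|²=50]]
2. A_y = 12  [[AB ⟂ BC ⇒ 5/2x-5/2y+25/2=0] ∩ [|A−(12, 17)|²=50]]
   so A = (7, 12)
3. D_x = 9/2  [[BC ⟂ CD ⇒ -5/2x+5/2y-25=0] ∩ [|D−(19/2, 39/2)|²=50]]
4. D_y = 29/2  [[BC ⟂ CD ⇒ -5/2x+5/2y-25=0] ∩ [|D−(19/2, 39/2)|²=50]]
   so D = (9/2, 29/2)

A = (7, 12)
D = (9/2, 29/2)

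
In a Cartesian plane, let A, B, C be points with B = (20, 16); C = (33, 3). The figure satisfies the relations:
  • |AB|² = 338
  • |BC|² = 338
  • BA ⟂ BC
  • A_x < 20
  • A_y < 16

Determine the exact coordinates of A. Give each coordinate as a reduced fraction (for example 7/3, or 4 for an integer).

1. A_x = 7  [[BA ⟂ BC ⇒ 13x-13y-52=0] ∩ [|A−(20, 16)|²=338]]
2. A_y = 3  [[BA ⟂ BC ⇒ 13x-13y-52=0] ∩ [|A−(20, 16)|²=338]]
   so A = (7, 3)

A = (7, 3)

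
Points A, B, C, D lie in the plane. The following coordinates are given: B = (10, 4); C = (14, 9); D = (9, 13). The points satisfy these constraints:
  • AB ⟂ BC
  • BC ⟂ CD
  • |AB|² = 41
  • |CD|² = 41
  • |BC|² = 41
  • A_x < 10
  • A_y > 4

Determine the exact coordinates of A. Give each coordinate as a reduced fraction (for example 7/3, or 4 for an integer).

1. A_x = 5  [[AB ⟂ BC ⇒ -4x-5y+60=0] ∩ [|A−(10, 4)|²=41]]
2. A_y = 8  [[AB ⟂ BC ⇒ -4x-5y+60=0] ∩ [|A−(10, 4)|²=41]]
   so A = (5, 8)

A = (5, 8)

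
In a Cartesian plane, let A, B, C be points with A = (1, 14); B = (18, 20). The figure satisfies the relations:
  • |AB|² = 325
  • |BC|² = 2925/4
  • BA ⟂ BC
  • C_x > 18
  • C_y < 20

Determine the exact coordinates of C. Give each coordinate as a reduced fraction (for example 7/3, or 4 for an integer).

1. C_x = 27  [[BA ⟂ BC ⇒ -17x-6y+426=0] ∩ [|C−(18, 20)|²=2925/4]]
2. C_y = -11/2  [[BA ⟂ BC ⇒ -17x-6y+426=0] ∩ [|C−(18, 20)|²=2925/4]]
   so C = (27, -11/2)

C = (27, -11/2)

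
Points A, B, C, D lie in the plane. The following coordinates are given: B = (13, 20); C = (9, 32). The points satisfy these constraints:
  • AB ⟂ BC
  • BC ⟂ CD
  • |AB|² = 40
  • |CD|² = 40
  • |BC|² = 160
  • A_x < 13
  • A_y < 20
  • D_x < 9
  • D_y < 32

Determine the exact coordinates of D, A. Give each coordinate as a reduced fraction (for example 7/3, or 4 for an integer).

D = (3, 30)
A = (7, 18)

1. D_x = 3  [[BC ⟂ CD ⇒ -4x+12y-348=0] ∩ [|D−(9, 32)|²=40]]
2. D_y = 30  [[BC ⟂ CD ⇒ -4x+12y-348=0] ∩ [|D−(9, 32)|²=40]]
   so D = (3, 30)
3. A_x = 7  [[AB ⟂ BC ⇒ 4x-12y+188=0] ∩ [|A−(13, 20)|²=40]]
4. A_y = 18  [[AB ⟂ BC ⇒ 4x-12y+188=0] ∩ [|A−(13, 20)|²=40]]
   so A = (7, 18)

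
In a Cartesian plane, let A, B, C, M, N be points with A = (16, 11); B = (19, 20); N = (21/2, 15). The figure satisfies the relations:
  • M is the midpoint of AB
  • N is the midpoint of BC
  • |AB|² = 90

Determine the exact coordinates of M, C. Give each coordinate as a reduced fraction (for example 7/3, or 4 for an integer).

M = (35/2, 31/2)
C = (2, 10)

1. M_x = 35/2  [2·M = A+B = (16, 11)+(19, 20)]
2. M_y = 31/2  [2·M = A+B = (16, 11)+(19, 20)]
   so M = (35/2, 31/2)
3. C_x = 2  [C = 2·N−B = 2·(21/2, 15)−(19, 20)]
4. C_y = 10  [C = 2·N−B = 2·(21/2, 15)−(19, 20)]
   so C = (2, 10)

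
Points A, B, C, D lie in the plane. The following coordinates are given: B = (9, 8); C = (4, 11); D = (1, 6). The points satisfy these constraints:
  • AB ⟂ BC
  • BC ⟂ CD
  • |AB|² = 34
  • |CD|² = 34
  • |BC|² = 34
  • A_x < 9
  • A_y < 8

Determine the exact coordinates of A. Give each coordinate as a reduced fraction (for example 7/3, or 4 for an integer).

A = (6, 3)

1. A_x = 6  [[AB ⟂ BC ⇒ 5x-3y-21=0] ∩ [|A−(9, 8)|²=34]]
2. A_y = 3  [[AB ⟂ BC ⇒ 5x-3y-21=0] ∩ [|A−(9, 8)|²=34]]
   so A = (6, 3)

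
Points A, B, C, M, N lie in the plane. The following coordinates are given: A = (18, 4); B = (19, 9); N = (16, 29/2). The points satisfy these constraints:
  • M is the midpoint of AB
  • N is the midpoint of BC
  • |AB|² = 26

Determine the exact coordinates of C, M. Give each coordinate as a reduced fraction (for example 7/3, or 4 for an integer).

C = (13, 20)
M = (37/2, 13/2)

1. M_x = 37/2  [2·M = A+B = (18, 4)+(19, 9)]
2. M_y = 13/2  [2·M = A+B = (18, 4)+(19, 9)]
   so M = (37/2, 13/2)
3. C_x = 13  [C = 2·N−B = 2·(16, 29/2)−(19, 9)]
4. C_y = 20  [C = 2·N−B = 2·(16, 29/2)−(19, 9)]
   so C = (13, 20)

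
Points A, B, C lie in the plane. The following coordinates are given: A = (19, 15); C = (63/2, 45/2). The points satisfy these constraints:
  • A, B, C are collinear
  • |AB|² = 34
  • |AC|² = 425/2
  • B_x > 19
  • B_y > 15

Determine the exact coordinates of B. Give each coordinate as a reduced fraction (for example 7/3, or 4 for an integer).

1. B_x = 24  [[A, B, C are collinear ⇒ 15/2x-25/2y+45=0] ∩ [|B−(19, 15)|²=34]]
2. B_y = 18  [[A, B, C are collinear ⇒ 15/2x-25/2y+45=0] ∩ [|B−(19, 15)|²=34]]
   so B = (24, 18)

B = (24, 18)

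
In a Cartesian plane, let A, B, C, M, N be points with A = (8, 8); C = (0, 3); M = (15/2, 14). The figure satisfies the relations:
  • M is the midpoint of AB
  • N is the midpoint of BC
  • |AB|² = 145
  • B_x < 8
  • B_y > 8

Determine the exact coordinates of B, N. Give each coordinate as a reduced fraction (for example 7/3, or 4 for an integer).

B = (7, 20)
N = (7/2, 23/2)

1. B_x = 7  [B = 2·M−A = 2·(15/2, 14)−(8, 8)]
2. B_y = 20  [B = 2·M−A = 2·(15/2, 14)−(8, 8)]
   so B = (7, 20)
3. N_x = 7/2  [2·N = B+C = (7, 20)+(0, 3)]
4. N_y = 23/2  [2·N = B+C = (7, 20)+(0, 3)]
   so N = (7/2, 23/2)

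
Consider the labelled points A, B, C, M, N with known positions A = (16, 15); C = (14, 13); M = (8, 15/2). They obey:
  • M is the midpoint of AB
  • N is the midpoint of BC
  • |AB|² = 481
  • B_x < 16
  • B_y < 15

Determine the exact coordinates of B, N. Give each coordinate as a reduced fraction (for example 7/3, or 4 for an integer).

B = (0, 0)
N = (7, 13/2)

1. B_x = 0  [B = 2·M−A = 2·(8, 15/2)−(16, 15)]
2. B_y = 0  [B = 2·M−A = 2·(8, 15/2)−(16, 15)]
   so B = (0, 0)
3. N_x = 7  [2·N = B+C = (0, 0)+(14, 13)]
4. N_y = 13/2  [2·N = B+C = (0, 0)+(14, 13)]
   so N = (7, 13/2)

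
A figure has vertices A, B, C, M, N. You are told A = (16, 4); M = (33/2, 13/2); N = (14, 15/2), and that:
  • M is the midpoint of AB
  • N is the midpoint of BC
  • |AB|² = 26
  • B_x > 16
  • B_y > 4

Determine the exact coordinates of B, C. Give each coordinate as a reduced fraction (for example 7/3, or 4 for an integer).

1. B_x = 17  [B = 2·M−A = 2·(33/2, 13/2)−(16, 4)]
2. B_y = 9  [B = 2·M−A = 2·(33/2, 13/2)−(16, 4)]
   so B = (17, 9)
3. C_x = 11  [C = 2·N−B = 2·(14, 15/2)−(17, 9)]
4. C_y = 6  [C = 2·N−B = 2·(14, 15/2)−(17, 9)]
   so C = (11, 6)

B = (17, 9)
C = (11, 6)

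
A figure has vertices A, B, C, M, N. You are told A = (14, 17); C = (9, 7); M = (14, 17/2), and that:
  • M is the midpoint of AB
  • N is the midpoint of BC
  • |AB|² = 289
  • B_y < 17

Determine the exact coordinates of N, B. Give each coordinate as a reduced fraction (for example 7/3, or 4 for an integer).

1. B_x = 14  [B = 2·M−A = 2·(14, 17/2)−(14, 17)]
2. B_y = 0  [B = 2·M−A = 2·(14, 17/2)−(14, 17)]
   so B = (14, 0)
3. N_x = 23/2  [2·N = B+C = (14, 0)+(9, 7)]
4. N_y = 7/2  [2·N = B+C = (14, 0)+(9, 7)]
   so N = (23/2, 7/2)

N = (23/2, 7/2)
B = (14, 0)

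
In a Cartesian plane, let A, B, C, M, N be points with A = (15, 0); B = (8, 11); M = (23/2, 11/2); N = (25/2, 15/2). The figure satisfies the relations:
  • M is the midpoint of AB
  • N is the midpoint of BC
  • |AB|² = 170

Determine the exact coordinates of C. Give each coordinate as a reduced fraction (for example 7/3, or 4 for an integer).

C = (17, 4)

1. C_x = 17  [C = 2·N−B = 2·(25/2, 15/2)−(8, 11)]
2. C_y = 4  [C = 2·N−B = 2·(25/2, 15/2)−(8, 11)]
   so C = (17, 4)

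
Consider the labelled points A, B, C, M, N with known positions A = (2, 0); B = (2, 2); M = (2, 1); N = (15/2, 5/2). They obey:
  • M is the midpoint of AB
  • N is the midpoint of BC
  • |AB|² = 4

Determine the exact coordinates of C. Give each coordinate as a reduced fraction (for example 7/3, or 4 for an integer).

1. C_x = 13  [C = 2·N−B = 2·(15/2, 5/2)−(2, 2)]
2. C_y = 3  [C = 2·N−B = 2·(15/2, 5/2)−(2, 2)]
   so C = (13, 3)

C = (13, 3)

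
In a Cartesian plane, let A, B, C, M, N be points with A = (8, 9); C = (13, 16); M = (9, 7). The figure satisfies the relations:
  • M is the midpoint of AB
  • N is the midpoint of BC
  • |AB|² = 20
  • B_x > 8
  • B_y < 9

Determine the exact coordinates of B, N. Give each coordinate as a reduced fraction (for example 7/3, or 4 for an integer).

1. B_x = 10  [B = 2·M−A = 2·(9, 7)−(8, 9)]
2. B_y = 5  [B = 2·M−A = 2·(9, 7)−(8, 9)]
   so B = (10, 5)
3. N_x = 23/2  [2·N = B+C = (10, 5)+(13, 16)]
4. N_y = 21/2  [2·N = B+C = (10, 5)+(13, 16)]
   so N = (23/2, 21/2)

B = (10, 5)
N = (23/2, 21/2)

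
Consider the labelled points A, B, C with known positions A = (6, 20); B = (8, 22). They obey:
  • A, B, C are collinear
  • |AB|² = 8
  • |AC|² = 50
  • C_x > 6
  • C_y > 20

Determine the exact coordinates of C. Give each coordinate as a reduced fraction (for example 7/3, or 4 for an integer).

1. C_x = 11  [[A, B, C are collinear ⇒ -2x+2y-28=0] ∩ [|C−(6, 20)|²=50]]
2. C_y = 25  [[A, B, C are collinear ⇒ -2x+2y-28=0] ∩ [|C−(6, 20)|²=50]]
   so C = (11, 25)

C = (11, 25)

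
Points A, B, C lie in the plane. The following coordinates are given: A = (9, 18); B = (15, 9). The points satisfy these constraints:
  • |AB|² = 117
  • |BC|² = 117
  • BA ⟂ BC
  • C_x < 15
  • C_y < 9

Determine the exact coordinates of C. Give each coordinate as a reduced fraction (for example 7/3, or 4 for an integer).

C = (6, 3)

1. C_x = 6  [[BA ⟂ BC ⇒ -6x+9y+9=0] ∩ [|C−(15, 9)|²=117]]
2. C_y = 3  [[BA ⟂ BC ⇒ -6x+9y+9=0] ∩ [|C−(15, 9)|²=117]]
   so C = (6, 3)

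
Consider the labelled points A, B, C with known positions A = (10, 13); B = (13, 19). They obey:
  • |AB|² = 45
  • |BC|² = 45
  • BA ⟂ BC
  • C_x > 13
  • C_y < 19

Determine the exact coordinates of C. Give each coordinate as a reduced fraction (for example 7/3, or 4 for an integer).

C = (19, 16)

1. C_x = 19  [[BA ⟂ BC ⇒ -3x-6y+153=0] ∩ [|C−(13, 19)|²=45]]
2. C_y = 16  [[BA ⟂ BC ⇒ -3x-6y+153=0] ∩ [|C−(13, 19)|²=45]]
   so C = (19, 16)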